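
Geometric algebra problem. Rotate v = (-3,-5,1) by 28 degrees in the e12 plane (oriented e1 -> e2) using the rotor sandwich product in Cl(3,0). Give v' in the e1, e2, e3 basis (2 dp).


Rotor R = cos(14deg) - sin(14deg)*e12
Rotation angle theta = 2 * 14 = 28 degrees in the e12 plane (e1 -> e2).
The component perpendicular to the plane (e3) is invariant: v'_3 = v3 = 1.00
cos(28deg) = 0.8829, sin(28deg) = 0.4695
v'_1 = v1*cos(theta) - v2*sin(theta) = -3*0.8829 - (-5)*0.4695 = -0.30
v'_2 = v1*sin(theta) + v2*cos(theta) = -3*0.4695 + (-5)*0.8829 = -5.82
v' = -0.30*e1 - 5.82*e2 + 1.00*e3


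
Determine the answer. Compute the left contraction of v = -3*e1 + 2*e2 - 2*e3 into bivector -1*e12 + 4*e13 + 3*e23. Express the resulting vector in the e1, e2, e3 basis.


Left contraction v _| B = <vB>_1 (grade-1 part of the geometric product vB).
Using e1_|e12 = e2, e2_|e12 = -e1, e1_|e13 = e3, e3_|e13 = -e1, e2_|e23 = e3, e3_|e23 = -e2:
e1 coeff: -v2*b12 - v3*b13 = -(2)*(-1) - (-2)*(4) = 10
e2 coeff: v1*b12 - v3*b23 = (-3)*(-1) - (-2)*(3) = 9
e3 coeff: v1*b13 + v2*b23 = (-3)*(4) + (2)*(3) = -6
v _| B = 10*e1 + 9*e2 - 6*e3


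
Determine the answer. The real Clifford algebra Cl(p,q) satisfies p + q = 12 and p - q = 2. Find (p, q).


We need p + q = 12 and p - q = 2.
Adding: 2p = 12 + 2 = 14, so p = 7.
Then q = 12 - 7 = 5.
(p, q) = (7, 5)


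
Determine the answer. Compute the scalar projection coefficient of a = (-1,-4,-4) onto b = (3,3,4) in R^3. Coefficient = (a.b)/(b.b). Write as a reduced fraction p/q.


Projection coefficient = (a . b) / (b . b)
a . b = (-1)*3 + (-4)*3 + (-4)*4
= -3 + (-12) + (-16) = -31
b . b = 3^2 + 3^2 + 4^2
= 9 + 9 + 16 = 34
Coefficient = -31/34
In lowest terms: -31/34


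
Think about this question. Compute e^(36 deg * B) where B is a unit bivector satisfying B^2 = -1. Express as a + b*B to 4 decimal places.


For a unit bivector B with B^2 = -1, the exponential series gives
e^(theta*B) = cos(theta) + sin(theta)*B (the GA analogue of Euler's formula).
theta = 36 degrees = 0.628319 rad
cos(36 deg) = 0.8090
sin(36 deg) = 0.5878
exp(theta*B) = 0.8090 + 0.5878*B


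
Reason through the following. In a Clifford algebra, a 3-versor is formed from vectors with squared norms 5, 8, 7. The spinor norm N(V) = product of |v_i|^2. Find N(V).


Spinor norm N(V) = |v1|^2 * |v2|^2 * ... * |v3|^2
= 5 * 8 * 7
Running product: 5, 40, 280
N(V) = 280


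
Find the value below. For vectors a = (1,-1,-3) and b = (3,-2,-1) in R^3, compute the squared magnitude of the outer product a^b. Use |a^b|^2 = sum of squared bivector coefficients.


a wedge b = (a1*b2 - a2*b1)*e12 + (a1*b3 - a3*b1)*e13 + (a2*b3 - a3*b2)*e23
e12 coeff: 1*(-2) - (-1)*3 = -2 - (-3) = 1
e13 coeff: 1*(-1) - (-3)*3 = -1 - (-9) = 8
e23 coeff: (-1)*(-1) - (-3)*(-2) = 1 - 6 = -5
|a wedge b|^2 = 1^2 + 8^2 + (-5)^2
= 1 + 64 + 25
= 90


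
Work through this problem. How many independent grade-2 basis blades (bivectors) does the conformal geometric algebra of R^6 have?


The conformal model of R^6 uses Cl(7,1) with m = 6 + 2 = 8 generators.
Number of grade-2 blades = C(m, 2) = C(8, 2)
= 8*7/2 = 28


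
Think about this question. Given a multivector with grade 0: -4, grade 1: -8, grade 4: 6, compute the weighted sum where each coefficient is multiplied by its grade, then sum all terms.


Grade-weighted sum = sum of grade_k * coefficient_k
0*(-4) = 0
1*(-8) = -8
4*6 = 24
Total = 0 + (-8) + 24 = 16


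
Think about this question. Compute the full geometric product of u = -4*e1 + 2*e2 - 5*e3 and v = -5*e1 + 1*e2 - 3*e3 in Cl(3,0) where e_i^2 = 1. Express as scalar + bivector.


In Cl(3,0): e_i^2 = 1, e_ie_j = -e_je_i for i != j.
Scalar part = u . v = (-4)*(-5) + 2*1 + (-5)*(-3)
= 20 + 2 + 15 = 37
e12 coeff = (-4)*1 - 2*(-5) = -4 - (-10) = 6
e13 coeff = (-4)*(-3) - (-5)*(-5) = 12 - 25 = -13
e23 coeff = 2*(-3) - (-5)*1 = -6 - (-5) = -1
uv = 37 + 6*e12 - 13*e13 - 1*e23


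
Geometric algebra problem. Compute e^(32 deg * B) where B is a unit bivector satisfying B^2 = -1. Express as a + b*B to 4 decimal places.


For a unit bivector B with B^2 = -1, the exponential series gives
e^(theta*B) = cos(theta) + sin(theta)*B (the GA analogue of Euler's formula).
theta = 32 degrees = 0.558505 rad
cos(32 deg) = 0.8480
sin(32 deg) = 0.5299
exp(theta*B) = 0.8480 + 0.5299*B


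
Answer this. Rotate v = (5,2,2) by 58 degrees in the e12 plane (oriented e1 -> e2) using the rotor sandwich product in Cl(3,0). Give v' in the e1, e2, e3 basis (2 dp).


Rotor R = cos(29deg) - sin(29deg)*e12
Rotation angle theta = 2 * 29 = 58 degrees in the e12 plane (e1 -> e2).
The component perpendicular to the plane (e3) is invariant: v'_3 = v3 = 2.00
cos(58deg) = 0.5299, sin(58deg) = 0.8480
v'_1 = v1*cos(theta) - v2*sin(theta) = 5*0.5299 - 2*0.8480 = 0.95
v'_2 = v1*sin(theta) + v2*cos(theta) = 5*0.8480 + 2*0.5299 = 5.30
v' = 0.95*e1 + 5.30*e2 + 2.00*e3


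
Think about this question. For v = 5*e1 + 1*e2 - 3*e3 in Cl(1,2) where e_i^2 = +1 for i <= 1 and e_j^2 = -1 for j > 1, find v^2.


v^2 = sum of c_i^2 * e_i^2
Positive signature terms (e_i^2 = +1): 5^2 = 25
Negative signature terms (e_j^2 = -1): 1^2 + (-3)^2 = 10
v^2 = 25 - 10 = 15


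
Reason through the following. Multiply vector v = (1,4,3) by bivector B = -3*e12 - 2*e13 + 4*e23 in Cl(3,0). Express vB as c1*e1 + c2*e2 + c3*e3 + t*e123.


vB has grade-1 (vector) and grade-3 (trivector) parts: vB = (v _| B) + (v ^ B).
Vector part <vB>_1:
  e1: -v2*b12 - v3*b13 = -(4)*(-3) - (3)*(-2) = 18
  e2: v1*b12 - v3*b23 = (1)*(-3) - (3)*(4) = -15
  e3: v1*b13 + v2*b23 = (1)*(-2) + (4)*(4) = 14
Trivector part <vB>_3:
  e123: v1*b23 - v2*b13 + v3*b12 = (1)*(4) - (4)*(-2) + (3)*(-3) = 3
vB = 18*e1 - 15*e2 + 14*e3 + 3*e123


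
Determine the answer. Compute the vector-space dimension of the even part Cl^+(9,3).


Even subalgebra dimension = 2^(n-1)
n = 9 + 3 = 12
2^(12 - 1) = 2^11 = 2048
Verification: sum of C(12,k) for even k = 1 + 66 + 495 + 924 + 495 + 66 + 1 = 2048
Result = 2048


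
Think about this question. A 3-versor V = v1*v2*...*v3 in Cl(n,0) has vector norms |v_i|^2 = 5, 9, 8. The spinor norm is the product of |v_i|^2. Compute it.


Spinor norm N(V) = |v1|^2 * |v2|^2 * ... * |v3|^2
= 5 * 9 * 8
Running product: 5, 45, 360
N(V) = 360


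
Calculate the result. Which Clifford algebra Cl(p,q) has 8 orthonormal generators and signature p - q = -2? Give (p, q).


We need p + q = 8 and p - q = -2.
Adding: 2p = 8 + (-2) = 6, so p = 3.
Then q = 8 - 3 = 5.
(p, q) = (3, 5)


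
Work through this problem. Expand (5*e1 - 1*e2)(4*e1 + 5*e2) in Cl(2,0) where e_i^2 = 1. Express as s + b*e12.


Expand: (5*e1 - 1*e2)(4*e1 + 5*e2)
= 5*4*e1e1 + 5*5*e1e2 + (-1)*4*e2e1 + (-1)*5*e2e2
Using e1^2 = e2^2 = 1, e2e1 = -e1e2:
Scalar part s = 5*4 + (-1)*5 = 20 + (-5) = 15
Bivector part b = 5*5 - (-1)*4 = 25 - (-4) = 29
uv = 15 + 29*e12


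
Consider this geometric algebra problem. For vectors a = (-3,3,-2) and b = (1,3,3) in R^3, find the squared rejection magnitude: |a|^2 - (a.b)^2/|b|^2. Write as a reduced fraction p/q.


|a|^2 = (-3)^2 + 3^2 + (-2)^2 = 22
|b|^2 = 1^2 + 3^2 + 3^2 = 19
a . b = (-3)*1 + 3*3 + (-2)*3 = 0
(a.b)^2 = 0^2 = 0
|rej|^2 = 22 - 0/19
= (418 - 0)/19
= 418/19
In lowest terms: 22/1


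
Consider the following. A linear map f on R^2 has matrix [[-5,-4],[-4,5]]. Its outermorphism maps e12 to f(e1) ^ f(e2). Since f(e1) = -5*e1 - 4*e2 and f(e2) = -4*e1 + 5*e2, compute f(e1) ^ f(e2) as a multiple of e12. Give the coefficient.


The outermorphism of a linear map f sends e1^e2 to f(e1)^f(e2).
f(e1) = -5*e1 - 4*e2
f(e2) = -4*e1 + 5*e2
f(e1) ^ f(e2) = (-5*e1 - 4*e2) ^ (-4*e1 + 5*e2)
= (-5)*5*e12 + (-4)*(-4)*e21
= (-25 - 16)*e12
= -41*e12
Coefficient = -41


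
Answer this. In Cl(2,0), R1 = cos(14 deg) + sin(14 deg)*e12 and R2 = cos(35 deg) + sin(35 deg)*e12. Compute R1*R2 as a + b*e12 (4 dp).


Same-plane rotors commute and their half-angles add:
R1*R2 = cos(a1 + a2) + sin(a1 + a2)*e12.
a1 + a2 = 14 + 35 = 49 deg
cos(49 deg) = 0.6561
sin(49 deg) = 0.7547
R1*R2 = 0.6561 + 0.7547*e12


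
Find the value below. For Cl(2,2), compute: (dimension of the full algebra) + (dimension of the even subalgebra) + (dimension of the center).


n = 2 + 2 = 4
Total dim = 2^4 = 16
Even subalgebra dim = 2^3 = 8
n is even, so center dim = 1
Sum = 16 + 8 + 1 = 25


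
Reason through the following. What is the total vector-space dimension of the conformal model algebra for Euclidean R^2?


The conformal model of R^2 uses Cl(3,1): the 2 Euclidean generators plus two extra orthogonal generators e+ (e+^2 = +1) and e- (e-^2 = -1), from which the null vectors e0, einf are built.
Number of generators m = 2 + 2 = 4.
dim Cl(p,q) = 2^m = 2^4 = 16


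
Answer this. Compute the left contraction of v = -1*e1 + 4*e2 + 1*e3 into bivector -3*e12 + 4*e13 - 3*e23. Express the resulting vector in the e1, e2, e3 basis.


Left contraction v _| B = <vB>_1 (grade-1 part of the geometric product vB).
Using e1_|e12 = e2, e2_|e12 = -e1, e1_|e13 = e3, e3_|e13 = -e1, e2_|e23 = e3, e3_|e23 = -e2:
e1 coeff: -v2*b12 - v3*b13 = -(4)*(-3) - (1)*(4) = 8
e2 coeff: v1*b12 - v3*b23 = (-1)*(-3) - (1)*(-3) = 6
e3 coeff: v1*b13 + v2*b23 = (-1)*(4) + (4)*(-3) = -16
v _| B = 8*e1 + 6*e2 - 16*e3


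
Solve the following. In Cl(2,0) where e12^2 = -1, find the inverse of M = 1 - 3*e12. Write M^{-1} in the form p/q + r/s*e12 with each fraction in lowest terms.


M = 1 - 3*e12, where e12^2 = -1.
Since M commutes with its reverse ~M = a - b*e12, M * ~M = a^2 - b^2*e12^2 = a^2 + b^2.
So M^{-1} = ~M / (a^2 + b^2) = (a - b*e12)/(a^2 + b^2).
a^2 + b^2 = 1 + 9 = 10
Scalar part = 1/10 = 1/10
Bivector coeff = 3/10 = 3/10
M^{-1} = 1/10 + 3/10*e12


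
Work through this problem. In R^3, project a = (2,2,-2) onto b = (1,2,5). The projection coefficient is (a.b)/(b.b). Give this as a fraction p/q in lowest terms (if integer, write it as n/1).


Projection coefficient = (a . b) / (b . b)
a . b = 2*1 + 2*2 + (-2)*5
= 2 + 4 + (-10) = -4
b . b = 1^2 + 2^2 + 5^2
= 1 + 4 + 25 = 30
Coefficient = -4/30
In lowest terms: -2/15


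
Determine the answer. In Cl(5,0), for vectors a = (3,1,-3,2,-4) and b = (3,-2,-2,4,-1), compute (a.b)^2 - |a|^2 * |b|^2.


a . b = 3*3 + 1*(-2) + (-3)*(-2) + 2*4 + (-4)*(-1)
= 9 + (-2) + 6 + 8 + 4 = 25
|a|^2 = 3^2 + 1^2 + (-3)^2 + 2^2 + (-4)^2 = 39
|b|^2 = 3^2 + (-2)^2 + (-2)^2 + 4^2 + (-1)^2 = 34
(a.b)^2 = 25^2 = 625
|a|^2 * |b|^2 = 39 * 34 = 1326
Result = 625 - 1326 = -701


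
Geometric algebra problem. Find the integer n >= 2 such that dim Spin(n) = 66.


dim Spin(n) = dim so(n) = n(n-1)/2.
Solve n(n-1)/2 = 66, i.e. n^2 - n - 132 = 0.
Discriminant = 1 + 8*66 = 529
n = (1 + sqrt(529))/2 = (1 + 23)/2 = 12


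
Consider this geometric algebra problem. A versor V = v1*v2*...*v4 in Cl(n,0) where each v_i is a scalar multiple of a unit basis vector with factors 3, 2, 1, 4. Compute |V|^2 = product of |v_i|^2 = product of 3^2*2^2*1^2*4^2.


Each vector v_i has |v_i|^2 = s_i^2
Squared scales: 3^2 = 9, 2^2 = 4, 1^2 = 1, 4^2 = 16
|V|^2 = 9 * 4 * 1 * 16
= 576


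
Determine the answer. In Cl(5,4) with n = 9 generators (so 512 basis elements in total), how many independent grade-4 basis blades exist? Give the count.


Number of grade-k basis blades in Cl(p,q) with n = p + q is C(n, k).
n = 5 + 4 = 9
C(9, 4) = 9! / (4! * 5!)
= 362880 / (24 * 120)
= 126


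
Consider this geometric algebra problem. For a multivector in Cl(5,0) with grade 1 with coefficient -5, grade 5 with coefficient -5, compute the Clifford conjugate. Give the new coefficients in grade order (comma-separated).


Clifford conjugate sign for grade k: (-1)^(k(k+1)/2)
Grade 1: (-1)^(1*2/2) = (-1)^1 = -1, coeff -5 -> 5
Grade 5: (-1)^(5*6/2) = (-1)^15 = -1, coeff -5 -> 5
Conjugated coefficients: 5, 5


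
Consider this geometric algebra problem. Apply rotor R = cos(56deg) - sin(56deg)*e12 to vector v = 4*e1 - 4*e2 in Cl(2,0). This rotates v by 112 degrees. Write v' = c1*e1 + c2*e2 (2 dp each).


Rotor R = cos(56deg) - sin(56deg)*e12
Rotation angle theta = 2 * 56 = 112 degrees
v' = R*v*~R rotates v by theta.
cos(112deg) = -0.3746, sin(112deg) = 0.9272
v'_1 = 4*cos(112deg) - (-4)*sin(112deg)
= 4*(-0.3746) - (-4)*0.9272
= 2.21
v'_2 = 4*sin(112deg) + (-4)*cos(112deg)
= 4*0.9272 + (-4)*(-0.3746)
= 5.21
v' = 2.21*e1 + 5.21*e2


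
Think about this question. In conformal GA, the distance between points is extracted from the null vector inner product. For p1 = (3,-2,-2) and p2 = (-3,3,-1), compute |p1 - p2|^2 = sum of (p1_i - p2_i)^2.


p1 - p2 = (6, -5, -1)
|p1 - p2|^2 = 6^2 + (-5)^2 + (-1)^2
= 36 + 25 + 1
= 62


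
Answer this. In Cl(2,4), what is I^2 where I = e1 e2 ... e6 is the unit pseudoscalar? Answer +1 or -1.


The pseudoscalar I = e1...e_n (product of all n generators) of Cl(p,q) satisfies I^2 = (-1)^(q + n(n-1)/2).
p = 2, q = 4, n = p + q = 6
n(n-1)/2 = 6 * 5 / 2 = 15
Exponent = q + n(n-1)/2 = 4 + 15 = 19
I^2 = (-1)^19 = -1


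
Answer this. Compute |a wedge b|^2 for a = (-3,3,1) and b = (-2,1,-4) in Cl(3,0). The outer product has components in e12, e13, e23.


a wedge b = (a1*b2 - a2*b1)*e12 + (a1*b3 - a3*b1)*e13 + (a2*b3 - a3*b2)*e23
e12 coeff: (-3)*1 - 3*(-2) = -3 - (-6) = 3
e13 coeff: (-3)*(-4) - 1*(-2) = 12 - (-2) = 14
e23 coeff: 3*(-4) - 1*1 = -12 - 1 = -13
|a wedge b|^2 = 3^2 + 14^2 + (-13)^2
= 9 + 196 + 169
= 374


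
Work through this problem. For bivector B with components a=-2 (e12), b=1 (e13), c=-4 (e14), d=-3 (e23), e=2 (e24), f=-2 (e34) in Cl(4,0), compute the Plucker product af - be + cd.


Plucker relation: af - be + cd
a*f = (-2)*(-2) = 4
b*e = 1*2 = 2
c*d = (-4)*(-3) = 12
af - be + cd = 4 - 2 + 12
= 14


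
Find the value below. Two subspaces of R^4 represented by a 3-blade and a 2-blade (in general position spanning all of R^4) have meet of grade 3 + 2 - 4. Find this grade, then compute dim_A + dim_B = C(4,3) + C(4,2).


Meet grade = grade(A) + grade(B) - n
= 3 + 2 - 4 = 1
C(4,3) = 4
C(4,2) = 6
dim_A + dim_B = 4 + 6 = 10


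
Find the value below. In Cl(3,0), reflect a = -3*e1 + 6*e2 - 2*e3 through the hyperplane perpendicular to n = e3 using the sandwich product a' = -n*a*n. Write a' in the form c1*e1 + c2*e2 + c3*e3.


Reflection formula: a' = -n*a*n, with n = e3 (unit vector, n^2 = 1).
For reflection through hyperplane perp to e3:
The component along e3 flips sign, others stay.
a = (-3, 6, -2)
a' = (-3, 6, 2)
a' = -3*e1 + 6*e2 + 2*e3


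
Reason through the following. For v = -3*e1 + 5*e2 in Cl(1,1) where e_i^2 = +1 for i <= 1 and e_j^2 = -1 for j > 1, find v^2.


v^2 = sum of c_i^2 * e_i^2
Positive signature terms (e_i^2 = +1): (-3)^2 = 9
Negative signature terms (e_j^2 = -1): 5^2 = 25
v^2 = 9 - 25 = -16


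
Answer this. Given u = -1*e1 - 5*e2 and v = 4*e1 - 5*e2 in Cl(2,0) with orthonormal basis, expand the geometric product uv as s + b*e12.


Expand: (-1*e1 - 5*e2)(4*e1 - 5*e2)
= (-1)*4*e1e1 + (-1)*(-5)*e1e2 + (-5)*4*e2e1 + (-5)*(-5)*e2e2
Using e1^2 = e2^2 = 1, e2e1 = -e1e2:
Scalar part s = (-1)*4 + (-5)*(-5) = -4 + 25 = 21
Bivector part b = (-1)*(-5) - (-5)*4 = 5 - (-20) = 25
uv = 21 + 25*e12


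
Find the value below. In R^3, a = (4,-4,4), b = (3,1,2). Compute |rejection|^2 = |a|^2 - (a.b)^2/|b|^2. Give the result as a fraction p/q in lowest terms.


|a|^2 = 4^2 + (-4)^2 + 4^2 = 48
|b|^2 = 3^2 + 1^2 + 2^2 = 14
a . b = 4*3 + (-4)*1 + 4*2 = 16
(a.b)^2 = 16^2 = 256
|rej|^2 = 48 - 256/14
= (672 - 256)/14
= 416/14
In lowest terms: 208/7


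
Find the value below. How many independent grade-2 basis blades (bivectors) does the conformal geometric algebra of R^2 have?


The conformal model of R^2 uses Cl(3,1) with m = 2 + 2 = 4 generators.
Number of grade-2 blades = C(m, 2) = C(4, 2)
= 4*3/2 = 6


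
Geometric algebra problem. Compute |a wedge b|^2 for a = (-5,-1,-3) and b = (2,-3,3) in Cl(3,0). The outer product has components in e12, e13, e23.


a wedge b = (a1*b2 - a2*b1)*e12 + (a1*b3 - a3*b1)*e13 + (a2*b3 - a3*b2)*e23
e12 coeff: (-5)*(-3) - (-1)*2 = 15 - (-2) = 17
e13 coeff: (-5)*3 - (-3)*2 = -15 - (-6) = -9
e23 coeff: (-1)*3 - (-3)*(-3) = -3 - 9 = -12
|a wedge b|^2 = 17^2 + (-9)^2 + (-12)^2
= 289 + 81 + 144
= 514


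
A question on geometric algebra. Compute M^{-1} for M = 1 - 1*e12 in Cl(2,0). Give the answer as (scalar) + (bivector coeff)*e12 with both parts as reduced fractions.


M = 1 - 1*e12, where e12^2 = -1.
Since M commutes with its reverse ~M = a - b*e12, M * ~M = a^2 - b^2*e12^2 = a^2 + b^2.
So M^{-1} = ~M / (a^2 + b^2) = (a - b*e12)/(a^2 + b^2).
a^2 + b^2 = 1 + 1 = 2
Scalar part = 1/2 = 1/2
Bivector coeff = 1/2 = 1/2
M^{-1} = 1/2 + 1/2*e12


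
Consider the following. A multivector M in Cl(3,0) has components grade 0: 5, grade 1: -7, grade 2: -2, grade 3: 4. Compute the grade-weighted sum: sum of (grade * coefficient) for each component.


Grade-weighted sum = sum of grade_k * coefficient_k
0*5 = 0
1*(-7) = -7
2*(-2) = -4
3*4 = 12
Total = 0 + (-7) + (-4) + 12 = 1


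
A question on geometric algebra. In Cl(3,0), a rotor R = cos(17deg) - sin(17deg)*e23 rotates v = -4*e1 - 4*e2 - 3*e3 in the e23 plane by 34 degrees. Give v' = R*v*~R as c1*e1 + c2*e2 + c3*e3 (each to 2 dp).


Rotor R = cos(17deg) - sin(17deg)*e23
Rotation angle theta = 2 * 17 = 34 degrees in the e23 plane (e2 -> e3).
The component perpendicular to the plane (e1) is invariant: v'_1 = v1 = -4.00
cos(34deg) = 0.8290, sin(34deg) = 0.5592
v'_2 = v2*cos(theta) - v3*sin(theta) = -4*0.8290 - (-3)*0.5592 = -1.64
v'_3 = v2*sin(theta) + v3*cos(theta) = -4*0.5592 + (-3)*0.8290 = -4.72
v' = -4.00*e1 - 1.64*e2 - 4.72*e3


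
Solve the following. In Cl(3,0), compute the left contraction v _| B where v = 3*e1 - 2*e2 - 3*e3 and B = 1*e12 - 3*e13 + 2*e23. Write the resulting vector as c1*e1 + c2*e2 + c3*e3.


Left contraction v _| B = <vB>_1 (grade-1 part of the geometric product vB).
Using e1_|e12 = e2, e2_|e12 = -e1, e1_|e13 = e3, e3_|e13 = -e1, e2_|e23 = e3, e3_|e23 = -e2:
e1 coeff: -v2*b12 - v3*b13 = -(-2)*(1) - (-3)*(-3) = -7
e2 coeff: v1*b12 - v3*b23 = (3)*(1) - (-3)*(2) = 9
e3 coeff: v1*b13 + v2*b23 = (3)*(-3) + (-2)*(2) = -13
v _| B = -7*e1 + 9*e2 - 13*e3


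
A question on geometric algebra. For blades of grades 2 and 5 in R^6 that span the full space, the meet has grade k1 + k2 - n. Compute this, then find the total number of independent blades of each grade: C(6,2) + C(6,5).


Meet grade = grade(A) + grade(B) - n
= 2 + 5 - 6 = 1
C(6,2) = 15
C(6,5) = 6
dim_A + dim_B = 15 + 6 = 21


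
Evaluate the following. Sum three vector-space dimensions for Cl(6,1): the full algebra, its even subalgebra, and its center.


n = 6 + 1 = 7
Total dim = 2^7 = 128
Even subalgebra dim = 2^6 = 64
n is odd, so center dim = 2
Sum = 128 + 64 + 2 = 194


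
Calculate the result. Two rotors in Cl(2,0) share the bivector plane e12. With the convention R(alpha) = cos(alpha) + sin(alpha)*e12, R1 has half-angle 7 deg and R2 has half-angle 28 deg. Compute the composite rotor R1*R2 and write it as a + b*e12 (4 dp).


Same-plane rotors commute and their half-angles add:
R1*R2 = cos(a1 + a2) + sin(a1 + a2)*e12.
a1 + a2 = 7 + 28 = 35 deg
cos(35 deg) = 0.8192
sin(35 deg) = 0.5736
R1*R2 = 0.8192 + 0.5736*e12


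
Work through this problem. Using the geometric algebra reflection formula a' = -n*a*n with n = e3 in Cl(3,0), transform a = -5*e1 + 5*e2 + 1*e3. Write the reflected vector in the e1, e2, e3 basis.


Reflection formula: a' = -n*a*n, with n = e3 (unit vector, n^2 = 1).
For reflection through hyperplane perp to e3:
The component along e3 flips sign, others stay.
a = (-5, 5, 1)
a' = (-5, 5, -1)
a' = -5*e1 + 5*e2 - 1*e3


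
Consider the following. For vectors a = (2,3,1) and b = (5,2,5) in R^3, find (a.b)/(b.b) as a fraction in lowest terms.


Projection coefficient = (a . b) / (b . b)
a . b = 2*5 + 3*2 + 1*5
= 10 + 6 + 5 = 21
b . b = 5^2 + 2^2 + 5^2
= 25 + 4 + 25 = 54
Coefficient = 21/54
In lowest terms: 7/18


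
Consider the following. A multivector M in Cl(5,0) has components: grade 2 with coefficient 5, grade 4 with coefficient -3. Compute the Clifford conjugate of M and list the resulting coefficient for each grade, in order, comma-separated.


Clifford conjugate sign for grade k: (-1)^(k(k+1)/2)
Grade 2: (-1)^(2*3/2) = (-1)^3 = -1, coeff 5 -> -5
Grade 4: (-1)^(4*5/2) = (-1)^10 = 1, coeff -3 -> -3
Conjugated coefficients: -5, -3


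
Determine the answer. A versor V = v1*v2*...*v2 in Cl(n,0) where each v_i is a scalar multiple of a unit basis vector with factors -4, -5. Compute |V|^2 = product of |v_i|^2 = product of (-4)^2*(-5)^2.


Each vector v_i has |v_i|^2 = s_i^2
Squared scales: (-4)^2 = 16, (-5)^2 = 25
|V|^2 = 16 * 25
= 400


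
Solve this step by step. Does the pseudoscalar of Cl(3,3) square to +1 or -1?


The pseudoscalar I = e1...e_n (product of all n generators) of Cl(p,q) satisfies I^2 = (-1)^(q + n(n-1)/2).
p = 3, q = 3, n = p + q = 6
n(n-1)/2 = 6 * 5 / 2 = 15
Exponent = q + n(n-1)/2 = 3 + 15 = 18
I^2 = (-1)^18 = +1


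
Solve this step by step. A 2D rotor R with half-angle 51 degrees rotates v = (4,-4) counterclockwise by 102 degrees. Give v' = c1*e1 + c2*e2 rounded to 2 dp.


Rotor R = cos(51deg) - sin(51deg)*e12
Rotation angle theta = 2 * 51 = 102 degrees
v' = R*v*~R rotates v by theta.
cos(102deg) = -0.2079, sin(102deg) = 0.9781
v'_1 = 4*cos(102deg) - (-4)*sin(102deg)
= 4*(-0.2079) - (-4)*0.9781
= 3.08
v'_2 = 4*sin(102deg) + (-4)*cos(102deg)
= 4*0.9781 + (-4)*(-0.2079)
= 4.74
v' = 3.08*e1 + 4.74*e2


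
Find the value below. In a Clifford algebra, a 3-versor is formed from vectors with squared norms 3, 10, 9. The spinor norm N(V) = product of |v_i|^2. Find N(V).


Spinor norm N(V) = |v1|^2 * |v2|^2 * ... * |v3|^2
= 3 * 10 * 9
Running product: 3, 30, 270
N(V) = 270


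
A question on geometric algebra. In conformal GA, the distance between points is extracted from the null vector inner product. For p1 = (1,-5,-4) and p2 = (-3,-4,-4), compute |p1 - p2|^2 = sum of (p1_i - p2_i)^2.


p1 - p2 = (4, -1, 0)
|p1 - p2|^2 = 4^2 + (-1)^2 + 0^2
= 16 + 1 + 0
= 17


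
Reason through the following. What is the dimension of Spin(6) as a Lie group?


Spin(n) double-covers SO(n); both have Lie algebra so(n) of dimension n(n-1)/2.
n = 6
n(n-1) = 6 * 5 = 30
dim Spin(6) = 30/2 = 15


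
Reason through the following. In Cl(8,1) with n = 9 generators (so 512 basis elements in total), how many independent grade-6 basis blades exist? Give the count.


Number of grade-k basis blades in Cl(p,q) with n = p + q is C(n, k).
n = 8 + 1 = 9
C(9, 6) = 9! / (6! * 3!)
= 362880 / (720 * 6)
= 84


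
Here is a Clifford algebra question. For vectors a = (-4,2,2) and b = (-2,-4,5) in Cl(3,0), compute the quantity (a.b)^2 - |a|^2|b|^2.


a . b = (-4)*(-2) + 2*(-4) + 2*5
= 8 + (-8) + 10 = 10
|a|^2 = (-4)^2 + 2^2 + 2^2 = 24
|b|^2 = (-2)^2 + (-4)^2 + 5^2 = 45
(a.b)^2 = 10^2 = 100
|a|^2 * |b|^2 = 24 * 45 = 1080
Result = 100 - 1080 = -980


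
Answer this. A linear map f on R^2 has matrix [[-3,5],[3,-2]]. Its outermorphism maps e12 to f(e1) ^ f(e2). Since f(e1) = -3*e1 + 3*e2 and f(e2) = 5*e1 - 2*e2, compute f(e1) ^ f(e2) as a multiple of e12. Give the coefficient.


The outermorphism of a linear map f sends e1^e2 to f(e1)^f(e2).
f(e1) = -3*e1 + 3*e2
f(e2) = 5*e1 - 2*e2
f(e1) ^ f(e2) = (-3*e1 + 3*e2) ^ (5*e1 - 2*e2)
= (-3)*(-2)*e12 + 3*5*e21
= (6 - 15)*e12
= -9*e12
Coefficient = -9


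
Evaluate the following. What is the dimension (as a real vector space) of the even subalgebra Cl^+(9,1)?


Even subalgebra dimension = 2^(n-1)
n = 9 + 1 = 10
2^(10 - 1) = 2^9 = 512
Verification: sum of C(10,k) for even k = 1 + 45 + 210 + 210 + 45 + 1 = 512
Result = 512


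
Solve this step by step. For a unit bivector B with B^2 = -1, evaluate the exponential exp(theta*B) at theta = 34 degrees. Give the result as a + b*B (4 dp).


For a unit bivector B with B^2 = -1, the exponential series gives
e^(theta*B) = cos(theta) + sin(theta)*B (the GA analogue of Euler's formula).
theta = 34 degrees = 0.593412 rad
cos(34 deg) = 0.8290
sin(34 deg) = 0.5592
exp(theta*B) = 0.8290 + 0.5592*B


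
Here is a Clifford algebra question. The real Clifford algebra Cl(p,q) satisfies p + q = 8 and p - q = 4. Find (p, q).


We need p + q = 8 and p - q = 4.
Adding: 2p = 8 + 4 = 12, so p = 6.
Then q = 8 - 6 = 2.
(p, q) = (6, 2)


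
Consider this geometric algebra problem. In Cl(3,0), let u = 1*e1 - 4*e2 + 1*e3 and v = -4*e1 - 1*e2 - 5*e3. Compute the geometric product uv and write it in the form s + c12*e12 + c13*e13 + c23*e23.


In Cl(3,0): e_i^2 = 1, e_ie_j = -e_je_i for i != j.
Scalar part = u . v = 1*(-4) + (-4)*(-1) + 1*(-5)
= -4 + 4 + (-5) = -5
e12 coeff = 1*(-1) - (-4)*(-4) = -1 - 16 = -17
e13 coeff = 1*(-5) - 1*(-4) = -5 - (-4) = -1
e23 coeff = (-4)*(-5) - 1*(-1) = 20 - (-1) = 21
uv = -5 - 17*e12 - 1*e13 + 21*e23


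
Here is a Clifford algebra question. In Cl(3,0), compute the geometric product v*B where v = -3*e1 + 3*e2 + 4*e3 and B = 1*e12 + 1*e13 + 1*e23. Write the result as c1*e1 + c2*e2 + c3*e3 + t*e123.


vB has grade-1 (vector) and grade-3 (trivector) parts: vB = (v _| B) + (v ^ B).
Vector part <vB>_1:
  e1: -v2*b12 - v3*b13 = -(3)*(1) - (4)*(1) = -7
  e2: v1*b12 - v3*b23 = (-3)*(1) - (4)*(1) = -7
  e3: v1*b13 + v2*b23 = (-3)*(1) + (3)*(1) = 0
Trivector part <vB>_3:
  e123: v1*b23 - v2*b13 + v3*b12 = (-3)*(1) - (3)*(1) + (4)*(1) = -2
vB = -7*e1 - 7*e2 + 0*e3 - 2*e123


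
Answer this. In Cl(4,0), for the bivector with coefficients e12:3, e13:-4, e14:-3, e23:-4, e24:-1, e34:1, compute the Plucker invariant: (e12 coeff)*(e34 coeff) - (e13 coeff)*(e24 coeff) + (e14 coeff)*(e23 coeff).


Plucker relation: af - be + cd
a*f = 3*1 = 3
b*e = (-4)*(-1) = 4
c*d = (-3)*(-4) = 12
af - be + cd = 3 - 4 + 12
= 11


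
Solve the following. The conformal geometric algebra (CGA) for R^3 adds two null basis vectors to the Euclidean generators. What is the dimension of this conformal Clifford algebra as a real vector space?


The conformal model of R^3 uses Cl(4,1): the 3 Euclidean generators plus two extra orthogonal generators e+ (e+^2 = +1) and e- (e-^2 = -1), from which the null vectors e0, einf are built.
Number of generators m = 3 + 2 = 5.
dim Cl(p,q) = 2^m = 2^5 = 32


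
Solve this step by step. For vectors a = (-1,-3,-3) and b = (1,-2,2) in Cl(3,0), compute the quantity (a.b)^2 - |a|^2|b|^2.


a . b = (-1)*1 + (-3)*(-2) + (-3)*2
= -1 + 6 + (-6) = -1
|a|^2 = (-1)^2 + (-3)^2 + (-3)^2 = 19
|b|^2 = 1^2 + (-2)^2 + 2^2 = 9
(a.b)^2 = (-1)^2 = 1
|a|^2 * |b|^2 = 19 * 9 = 171
Result = 1 - 171 = -170


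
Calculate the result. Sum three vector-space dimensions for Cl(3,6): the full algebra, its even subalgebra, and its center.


n = 3 + 6 = 9
Total dim = 2^9 = 512
Even subalgebra dim = 2^8 = 256
n is odd, so center dim = 2
Sum = 512 + 256 + 2 = 770


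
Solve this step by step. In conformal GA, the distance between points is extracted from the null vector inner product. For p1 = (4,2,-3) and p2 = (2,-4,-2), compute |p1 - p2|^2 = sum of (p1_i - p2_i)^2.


p1 - p2 = (2, 6, -1)
|p1 - p2|^2 = 2^2 + 6^2 + (-1)^2
= 4 + 36 + 1
= 41


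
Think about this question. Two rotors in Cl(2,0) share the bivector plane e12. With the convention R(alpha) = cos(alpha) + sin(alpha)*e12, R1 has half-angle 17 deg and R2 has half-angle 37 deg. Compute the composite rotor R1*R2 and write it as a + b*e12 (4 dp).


Same-plane rotors commute and their half-angles add:
R1*R2 = cos(a1 + a2) + sin(a1 + a2)*e12.
a1 + a2 = 17 + 37 = 54 deg
cos(54 deg) = 0.5878
sin(54 deg) = 0.8090
R1*R2 = 0.5878 + 0.8090*e12


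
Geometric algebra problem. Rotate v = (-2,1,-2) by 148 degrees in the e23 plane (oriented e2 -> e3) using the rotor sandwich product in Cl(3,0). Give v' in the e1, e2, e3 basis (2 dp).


Rotor R = cos(74deg) - sin(74deg)*e23
Rotation angle theta = 2 * 74 = 148 degrees in the e23 plane (e2 -> e3).
The component perpendicular to the plane (e1) is invariant: v'_1 = v1 = -2.00
cos(148deg) = -0.8480, sin(148deg) = 0.5299
v'_2 = v2*cos(theta) - v3*sin(theta) = 1*(-0.8480) - (-2)*0.5299 = 0.21
v'_3 = v2*sin(theta) + v3*cos(theta) = 1*0.5299 + (-2)*(-0.8480) = 2.23
v' = -2.00*e1 + 0.21*e2 + 2.23*e3


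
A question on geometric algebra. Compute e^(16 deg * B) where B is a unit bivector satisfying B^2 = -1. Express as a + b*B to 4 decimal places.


For a unit bivector B with B^2 = -1, the exponential series gives
e^(theta*B) = cos(theta) + sin(theta)*B (the GA analogue of Euler's formula).
theta = 16 degrees = 0.279253 rad
cos(16 deg) = 0.9613
sin(16 deg) = 0.2756
exp(theta*B) = 0.9613 + 0.2756*B


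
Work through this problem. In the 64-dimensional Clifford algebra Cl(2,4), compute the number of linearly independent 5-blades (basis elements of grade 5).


Number of grade-k basis blades in Cl(p,q) with n = p + q is C(n, k).
n = 2 + 4 = 6
C(6, 5) = 6! / (5! * 1!)
= 720 / (120 * 1)
= 6


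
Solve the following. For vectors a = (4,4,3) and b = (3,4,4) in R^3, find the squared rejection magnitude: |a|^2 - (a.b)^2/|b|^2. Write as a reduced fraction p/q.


|a|^2 = 4^2 + 4^2 + 3^2 = 41
|b|^2 = 3^2 + 4^2 + 4^2 = 41
a . b = 4*3 + 4*4 + 3*4 = 40
(a.b)^2 = 40^2 = 1600
|rej|^2 = 41 - 1600/41
= (1681 - 1600)/41
= 81/41
In lowest terms: 81/41


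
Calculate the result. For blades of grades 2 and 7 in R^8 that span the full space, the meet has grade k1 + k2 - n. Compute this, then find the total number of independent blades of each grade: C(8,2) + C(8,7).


Meet grade = grade(A) + grade(B) - n
= 2 + 7 - 8 = 1
C(8,2) = 28
C(8,7) = 8
dim_A + dim_B = 28 + 8 = 36


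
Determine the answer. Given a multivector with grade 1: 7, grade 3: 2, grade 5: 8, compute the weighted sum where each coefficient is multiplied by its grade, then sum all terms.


Grade-weighted sum = sum of grade_k * coefficient_k
1*7 = 7
3*2 = 6
5*8 = 40
Total = 7 + 6 + 40 = 53


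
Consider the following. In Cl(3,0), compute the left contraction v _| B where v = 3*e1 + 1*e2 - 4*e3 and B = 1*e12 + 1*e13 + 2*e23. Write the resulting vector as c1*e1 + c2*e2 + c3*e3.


Left contraction v _| B = <vB>_1 (grade-1 part of the geometric product vB).
Using e1_|e12 = e2, e2_|e12 = -e1, e1_|e13 = e3, e3_|e13 = -e1, e2_|e23 = e3, e3_|e23 = -e2:
e1 coeff: -v2*b12 - v3*b13 = -(1)*(1) - (-4)*(1) = 3
e2 coeff: v1*b12 - v3*b23 = (3)*(1) - (-4)*(2) = 11
e3 coeff: v1*b13 + v2*b23 = (3)*(1) + (1)*(2) = 5
v _| B = 3*e1 + 11*e2 + 5*e3


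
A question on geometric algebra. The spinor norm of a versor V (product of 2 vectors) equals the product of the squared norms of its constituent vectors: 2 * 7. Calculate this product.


Spinor norm N(V) = |v1|^2 * |v2|^2 * ... * |v2|^2
= 2 * 7
Running product: 2, 14
N(V) = 14


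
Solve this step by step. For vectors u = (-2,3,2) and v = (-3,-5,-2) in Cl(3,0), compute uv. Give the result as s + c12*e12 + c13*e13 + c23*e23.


In Cl(3,0): e_i^2 = 1, e_ie_j = -e_je_i for i != j.
Scalar part = u . v = (-2)*(-3) + 3*(-5) + 2*(-2)
= 6 + (-15) + (-4) = -13
e12 coeff = (-2)*(-5) - 3*(-3) = 10 - (-9) = 19
e13 coeff = (-2)*(-2) - 2*(-3) = 4 - (-6) = 10
e23 coeff = 3*(-2) - 2*(-5) = -6 - (-10) = 4
uv = -13 + 19*e12 + 10*e13 + 4*e23


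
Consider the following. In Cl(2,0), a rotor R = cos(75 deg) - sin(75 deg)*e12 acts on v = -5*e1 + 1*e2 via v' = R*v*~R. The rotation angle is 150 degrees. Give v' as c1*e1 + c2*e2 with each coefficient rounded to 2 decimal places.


Rotor R = cos(75deg) - sin(75deg)*e12
Rotation angle theta = 2 * 75 = 150 degrees
v' = R*v*~R rotates v by theta.
cos(150deg) = -0.8660, sin(150deg) = 0.5000
v'_1 = -5*cos(150deg) - 1*sin(150deg)
= -5*(-0.8660) - 1*0.5000
= 3.83
v'_2 = -5*sin(150deg) + 1*cos(150deg)
= -5*0.5000 + 1*(-0.8660)
= -3.37
v' = 3.83*e1 - 3.37*e2


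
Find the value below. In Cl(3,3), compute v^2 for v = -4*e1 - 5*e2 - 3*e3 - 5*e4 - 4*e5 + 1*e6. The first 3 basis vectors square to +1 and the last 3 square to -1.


v^2 = sum of c_i^2 * e_i^2
Positive signature terms (e_i^2 = +1): (-4)^2 + (-5)^2 + (-3)^2 = 50
Negative signature terms (e_j^2 = -1): (-5)^2 + (-4)^2 + 1^2 = 42
v^2 = 50 - 42 = 8


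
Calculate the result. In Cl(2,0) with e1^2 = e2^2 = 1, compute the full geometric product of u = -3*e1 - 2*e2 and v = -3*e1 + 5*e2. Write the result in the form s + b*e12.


Expand: (-3*e1 - 2*e2)(-3*e1 + 5*e2)
= (-3)*(-3)*e1e1 + (-3)*5*e1e2 + (-2)*(-3)*e2e1 + (-2)*5*e2e2
Using e1^2 = e2^2 = 1, e2e1 = -e1e2:
Scalar part s = (-3)*(-3) + (-2)*5 = 9 + (-10) = -1
Bivector part b = (-3)*5 - (-2)*(-3) = -15 - 6 = -21
uv = -1 - 21*e12


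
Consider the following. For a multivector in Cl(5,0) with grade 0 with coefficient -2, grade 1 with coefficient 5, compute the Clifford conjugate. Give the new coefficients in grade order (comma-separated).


Clifford conjugate sign for grade k: (-1)^(k(k+1)/2)
Grade 0: (-1)^(0*1/2) = (-1)^0 = 1, coeff -2 -> -2
Grade 1: (-1)^(1*2/2) = (-1)^1 = -1, coeff 5 -> -5
Conjugated coefficients: -2, -5


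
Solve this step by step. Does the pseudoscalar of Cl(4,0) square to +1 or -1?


The pseudoscalar I = e1...e_n (product of all n generators) of Cl(p,q) satisfies I^2 = (-1)^(q + n(n-1)/2).
p = 4, q = 0, n = p + q = 4
n(n-1)/2 = 4 * 3 / 2 = 6
Exponent = q + n(n-1)/2 = 0 + 6 = 6
I^2 = (-1)^6 = +1


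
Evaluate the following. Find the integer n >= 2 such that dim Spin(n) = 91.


dim Spin(n) = dim so(n) = n(n-1)/2.
Solve n(n-1)/2 = 91, i.e. n^2 - n - 182 = 0.
Discriminant = 1 + 8*91 = 729
n = (1 + sqrt(729))/2 = (1 + 27)/2 = 14


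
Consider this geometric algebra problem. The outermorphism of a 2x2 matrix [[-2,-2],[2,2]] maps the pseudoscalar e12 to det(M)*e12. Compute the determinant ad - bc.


The outermorphism of a linear map f sends e1^e2 to f(e1)^f(e2).
f(e1) = -2*e1 + 2*e2
f(e2) = -2*e1 + 2*e2
f(e1) ^ f(e2) = (-2*e1 + 2*e2) ^ (-2*e1 + 2*e2)
= (-2)*2*e12 + 2*(-2)*e21
= (-4 - (-4))*e12
= 0*e12
Coefficient = 0


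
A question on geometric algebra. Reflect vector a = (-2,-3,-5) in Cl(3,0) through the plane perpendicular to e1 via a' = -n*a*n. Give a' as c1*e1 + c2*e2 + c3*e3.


Reflection formula: a' = -n*a*n, with n = e1 (unit vector, n^2 = 1).
For reflection through hyperplane perp to e1:
The component along e1 flips sign, others stay.
a = (-2, -3, -5)
a' = (2, -3, -5)
a' = 2*e1 - 3*e2 - 5*e3


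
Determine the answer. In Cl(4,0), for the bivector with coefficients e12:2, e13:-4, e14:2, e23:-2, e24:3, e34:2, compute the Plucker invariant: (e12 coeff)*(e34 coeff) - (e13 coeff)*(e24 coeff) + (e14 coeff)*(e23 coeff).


Plucker relation: af - be + cd
a*f = 2*2 = 4
b*e = (-4)*3 = -12
c*d = 2*(-2) = -4
af - be + cd = 4 - (-12) + (-4)
= 12


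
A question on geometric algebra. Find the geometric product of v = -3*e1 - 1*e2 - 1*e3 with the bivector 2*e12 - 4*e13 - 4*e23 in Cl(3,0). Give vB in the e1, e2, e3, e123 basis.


vB has grade-1 (vector) and grade-3 (trivector) parts: vB = (v _| B) + (v ^ B).
Vector part <vB>_1:
  e1: -v2*b12 - v3*b13 = -(-1)*(2) - (-1)*(-4) = -2
  e2: v1*b12 - v3*b23 = (-3)*(2) - (-1)*(-4) = -10
  e3: v1*b13 + v2*b23 = (-3)*(-4) + (-1)*(-4) = 16
Trivector part <vB>_3:
  e123: v1*b23 - v2*b13 + v3*b12 = (-3)*(-4) - (-1)*(-4) + (-1)*(2) = 6
vB = -2*e1 - 10*e2 + 16*e3 + 6*e123


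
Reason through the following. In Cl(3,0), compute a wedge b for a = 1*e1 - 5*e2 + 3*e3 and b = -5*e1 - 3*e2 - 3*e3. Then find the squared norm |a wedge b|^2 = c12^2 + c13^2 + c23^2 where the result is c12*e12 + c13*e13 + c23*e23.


a wedge b = (a1*b2 - a2*b1)*e12 + (a1*b3 - a3*b1)*e13 + (a2*b3 - a3*b2)*e23
e12 coeff: 1*(-3) - (-5)*(-5) = -3 - 25 = -28
e13 coeff: 1*(-3) - 3*(-5) = -3 - (-15) = 12
e23 coeff: (-5)*(-3) - 3*(-3) = 15 - (-9) = 24
|a wedge b|^2 = (-28)^2 + 12^2 + 24^2
= 784 + 144 + 576
= 1504


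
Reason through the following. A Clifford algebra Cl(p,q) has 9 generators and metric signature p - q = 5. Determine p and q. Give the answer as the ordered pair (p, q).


We need p + q = 9 and p - q = 5.
Adding: 2p = 9 + 5 = 14, so p = 7.
Then q = 9 - 7 = 2.
(p, q) = (7, 2)


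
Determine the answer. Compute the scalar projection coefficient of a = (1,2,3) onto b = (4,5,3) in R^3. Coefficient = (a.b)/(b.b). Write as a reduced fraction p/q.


Projection coefficient = (a . b) / (b . b)
a . b = 1*4 + 2*5 + 3*3
= 4 + 10 + 9 = 23
b . b = 4^2 + 5^2 + 3^2
= 16 + 25 + 9 = 50
Coefficient = 23/50
In lowest terms: 23/50


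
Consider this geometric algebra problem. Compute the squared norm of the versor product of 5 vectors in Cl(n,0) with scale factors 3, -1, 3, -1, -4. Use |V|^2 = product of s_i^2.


Each vector v_i has |v_i|^2 = s_i^2
Squared scales: 3^2 = 9, (-1)^2 = 1, 3^2 = 9, (-1)^2 = 1, (-4)^2 = 16
|V|^2 = 9 * 1 * 9 * 1 * 16
= 1296


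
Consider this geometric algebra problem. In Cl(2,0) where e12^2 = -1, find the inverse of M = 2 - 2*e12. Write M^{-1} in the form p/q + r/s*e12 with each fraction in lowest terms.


M = 2 - 2*e12, where e12^2 = -1.
Since M commutes with its reverse ~M = a - b*e12, M * ~M = a^2 - b^2*e12^2 = a^2 + b^2.
So M^{-1} = ~M / (a^2 + b^2) = (a - b*e12)/(a^2 + b^2).
a^2 + b^2 = 4 + 4 = 8
Scalar part = 2/8 = 1/4
Bivector coeff = 2/8 = 1/4
M^{-1} = 1/4 + 1/4*e12


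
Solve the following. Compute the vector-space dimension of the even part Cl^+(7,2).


Even subalgebra dimension = 2^(n-1)
n = 7 + 2 = 9
2^(9 - 1) = 2^8 = 256
Verification: sum of C(9,k) for even k = 1 + 36 + 126 + 84 + 9 = 256
Result = 256


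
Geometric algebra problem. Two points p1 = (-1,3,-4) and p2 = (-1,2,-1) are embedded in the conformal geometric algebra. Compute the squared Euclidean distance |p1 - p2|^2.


p1 - p2 = (0, 1, -3)
|p1 - p2|^2 = 0^2 + 1^2 + (-3)^2
= 0 + 1 + 9
= 10


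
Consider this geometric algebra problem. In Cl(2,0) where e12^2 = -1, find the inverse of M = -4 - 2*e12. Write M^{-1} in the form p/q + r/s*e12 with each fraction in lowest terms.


M = -4 - 2*e12, where e12^2 = -1.
Since M commutes with its reverse ~M = a - b*e12, M * ~M = a^2 - b^2*e12^2 = a^2 + b^2.
So M^{-1} = ~M / (a^2 + b^2) = (a - b*e12)/(a^2 + b^2).
a^2 + b^2 = 16 + 4 = 20
Scalar part = -4/20 = -1/5
Bivector coeff = 2/20 = 1/10
M^{-1} = -1/5 + 1/10*e12


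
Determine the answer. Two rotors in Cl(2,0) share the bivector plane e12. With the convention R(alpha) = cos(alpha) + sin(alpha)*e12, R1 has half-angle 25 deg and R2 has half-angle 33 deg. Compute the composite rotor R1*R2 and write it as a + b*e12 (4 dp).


Same-plane rotors commute and their half-angles add:
R1*R2 = cos(a1 + a2) + sin(a1 + a2)*e12.
a1 + a2 = 25 + 33 = 58 deg
cos(58 deg) = 0.5299
sin(58 deg) = 0.8480
R1*R2 = 0.5299 + 0.8480*e12


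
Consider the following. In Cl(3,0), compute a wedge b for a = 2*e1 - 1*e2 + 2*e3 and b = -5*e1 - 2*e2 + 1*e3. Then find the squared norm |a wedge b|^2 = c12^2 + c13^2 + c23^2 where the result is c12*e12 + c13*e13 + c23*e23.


a wedge b = (a1*b2 - a2*b1)*e12 + (a1*b3 - a3*b1)*e13 + (a2*b3 - a3*b2)*e23
e12 coeff: 2*(-2) - (-1)*(-5) = -4 - 5 = -9
e13 coeff: 2*1 - 2*(-5) = 2 - (-10) = 12
e23 coeff: (-1)*1 - 2*(-2) = -1 - (-4) = 3
|a wedge b|^2 = (-9)^2 + 12^2 + 3^2
= 81 + 144 + 9
= 234


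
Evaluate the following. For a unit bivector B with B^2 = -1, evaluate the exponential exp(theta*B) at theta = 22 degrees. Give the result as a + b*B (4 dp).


For a unit bivector B with B^2 = -1, the exponential series gives
e^(theta*B) = cos(theta) + sin(theta)*B (the GA analogue of Euler's formula).
theta = 22 degrees = 0.383972 rad
cos(22 deg) = 0.9272
sin(22 deg) = 0.3746
exp(theta*B) = 0.9272 + 0.3746*B


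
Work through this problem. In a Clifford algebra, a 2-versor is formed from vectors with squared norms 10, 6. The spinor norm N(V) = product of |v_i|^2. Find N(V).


Spinor norm N(V) = |v1|^2 * |v2|^2 * ... * |v2|^2
= 10 * 6
Running product: 10, 60
N(V) = 60


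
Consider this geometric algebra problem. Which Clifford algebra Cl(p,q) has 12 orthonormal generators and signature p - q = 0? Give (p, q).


We need p + q = 12 and p - q = 0.
Adding: 2p = 12 + 0 = 12, so p = 6.
Then q = 12 - 6 = 6.
(p, q) = (6, 6)


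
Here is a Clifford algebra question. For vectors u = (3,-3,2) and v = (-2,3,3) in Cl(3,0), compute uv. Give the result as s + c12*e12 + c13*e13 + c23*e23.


In Cl(3,0): e_i^2 = 1, e_ie_j = -e_je_i for i != j.
Scalar part = u . v = 3*(-2) + (-3)*3 + 2*3
= -6 + (-9) + 6 = -9
e12 coeff = 3*3 - (-3)*(-2) = 9 - 6 = 3
e13 coeff = 3*3 - 2*(-2) = 9 - (-4) = 13
e23 coeff = (-3)*3 - 2*3 = -9 - 6 = -15
uv = -9 + 3*e12 + 13*e13 - 15*e23
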